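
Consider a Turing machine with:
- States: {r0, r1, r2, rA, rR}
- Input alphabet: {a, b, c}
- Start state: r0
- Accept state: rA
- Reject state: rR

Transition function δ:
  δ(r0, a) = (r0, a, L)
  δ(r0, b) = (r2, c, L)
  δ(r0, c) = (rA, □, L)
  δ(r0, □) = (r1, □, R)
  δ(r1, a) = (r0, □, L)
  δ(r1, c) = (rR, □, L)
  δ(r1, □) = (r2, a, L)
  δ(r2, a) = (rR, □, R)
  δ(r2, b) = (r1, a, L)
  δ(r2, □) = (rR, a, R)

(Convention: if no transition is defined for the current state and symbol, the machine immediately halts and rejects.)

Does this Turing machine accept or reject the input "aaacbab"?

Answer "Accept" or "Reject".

Execution trace:
Initial: [r0]aaacbab
Step 1: δ(r0, a) = (r0, a, L) → [r0]□aaacbab
Step 2: δ(r0, □) = (r1, □, R) → □[r1]aaacbab
Step 3: δ(r1, a) = (r0, □, L) → [r0]□□aacbab
Step 4: δ(r0, □) = (r1, □, R) → □[r1]□aacbab
Step 5: δ(r1, □) = (r2, a, L) → [r2]□aaacbab
Step 6: δ(r2, □) = (rR, a, R) → a[rR]aaacbab

The machine reaches the reject state rR and halts.

Answer: Reject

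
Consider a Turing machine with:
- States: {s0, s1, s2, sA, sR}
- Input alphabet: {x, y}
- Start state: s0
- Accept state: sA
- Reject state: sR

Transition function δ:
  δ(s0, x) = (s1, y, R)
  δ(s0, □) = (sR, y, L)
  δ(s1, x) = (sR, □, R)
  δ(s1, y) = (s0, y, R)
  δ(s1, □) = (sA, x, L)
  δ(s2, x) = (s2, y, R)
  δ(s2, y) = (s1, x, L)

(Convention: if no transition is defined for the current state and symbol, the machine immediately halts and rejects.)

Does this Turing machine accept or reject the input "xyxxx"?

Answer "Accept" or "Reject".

Execution trace:
Initial: [s0]xyxxx
Step 1: δ(s0, x) = (s1, y, R) → y[s1]yxxx
Step 2: δ(s1, y) = (s0, y, R) → yy[s0]xxx
Step 3: δ(s0, x) = (s1, y, R) → yyy[s1]xx
Step 4: δ(s1, x) = (sR, □, R) → yyy□[sR]x

The machine reaches the reject state sR and halts.

Answer: Reject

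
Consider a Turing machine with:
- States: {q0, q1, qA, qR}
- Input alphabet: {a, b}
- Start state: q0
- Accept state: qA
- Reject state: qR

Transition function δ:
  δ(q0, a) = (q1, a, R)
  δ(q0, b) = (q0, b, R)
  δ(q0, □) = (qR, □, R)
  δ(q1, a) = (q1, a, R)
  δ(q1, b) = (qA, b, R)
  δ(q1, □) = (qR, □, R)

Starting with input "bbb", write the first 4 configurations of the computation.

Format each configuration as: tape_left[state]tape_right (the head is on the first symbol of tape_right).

Transitions applied:
Step 1: δ(q0, b) = (q0, b, R)
Step 2: δ(q0, b) = (q0, b, R)
Step 3: δ(q0, b) = (q0, b, R)

The first 4 configurations are:
[q0]bbb ⊢ b[q0]bb ⊢ bb[q0]b ⊢ bbb[q0]□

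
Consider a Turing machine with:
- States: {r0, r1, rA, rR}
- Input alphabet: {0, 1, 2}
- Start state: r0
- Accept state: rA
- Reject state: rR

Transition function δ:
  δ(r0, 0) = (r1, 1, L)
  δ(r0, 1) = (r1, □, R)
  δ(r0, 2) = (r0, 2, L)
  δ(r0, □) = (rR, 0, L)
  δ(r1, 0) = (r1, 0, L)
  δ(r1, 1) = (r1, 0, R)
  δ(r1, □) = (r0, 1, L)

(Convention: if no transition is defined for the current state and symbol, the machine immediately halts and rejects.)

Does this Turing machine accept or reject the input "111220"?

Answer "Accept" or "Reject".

Execution trace:
Initial: [r0]111220
Step 1: δ(r0, 1) = (r1, □, R) → □[r1]11220
Step 2: δ(r1, 1) = (r1, 0, R) → □0[r1]1220
Step 3: δ(r1, 1) = (r1, 0, R) → □00[r1]220

No transition is defined for δ(r1, 2). By convention the machine halts and rejects.

Answer: Reject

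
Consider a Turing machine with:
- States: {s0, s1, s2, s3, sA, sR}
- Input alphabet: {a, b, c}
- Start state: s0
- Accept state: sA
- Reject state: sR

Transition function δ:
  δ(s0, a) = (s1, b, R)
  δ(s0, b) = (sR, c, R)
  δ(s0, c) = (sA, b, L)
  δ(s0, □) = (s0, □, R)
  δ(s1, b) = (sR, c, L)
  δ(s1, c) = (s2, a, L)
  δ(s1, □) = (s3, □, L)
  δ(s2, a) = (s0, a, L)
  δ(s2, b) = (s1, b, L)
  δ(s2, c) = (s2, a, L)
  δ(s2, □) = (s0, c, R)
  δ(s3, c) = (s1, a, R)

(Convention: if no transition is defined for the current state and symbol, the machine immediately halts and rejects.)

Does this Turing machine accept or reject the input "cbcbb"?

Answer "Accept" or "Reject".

Execution trace:
Initial: [s0]cbcbb
Step 1: δ(s0, c) = (sA, b, L) → [sA]□bbcbb

The machine reaches the accept state sA and halts.

Answer: Accept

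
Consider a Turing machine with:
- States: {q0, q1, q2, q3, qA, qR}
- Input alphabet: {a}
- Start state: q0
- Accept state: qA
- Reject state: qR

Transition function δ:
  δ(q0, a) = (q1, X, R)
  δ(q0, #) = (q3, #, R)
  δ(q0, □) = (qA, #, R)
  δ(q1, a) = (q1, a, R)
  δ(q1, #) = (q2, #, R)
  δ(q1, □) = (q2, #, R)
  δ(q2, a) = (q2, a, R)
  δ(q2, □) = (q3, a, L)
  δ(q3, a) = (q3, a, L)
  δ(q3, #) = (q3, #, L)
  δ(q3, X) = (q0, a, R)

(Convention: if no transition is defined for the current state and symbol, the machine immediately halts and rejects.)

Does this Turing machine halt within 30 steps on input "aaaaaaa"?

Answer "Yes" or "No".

Execution trace:
Initial: [q0]aaaaaaa
Step 1: δ(q0, a) = (q1, X, R) → X[q1]aaaaaa
Step 2: δ(q1, a) = (q1, a, R) → Xa[q1]aaaaa
Step 3: δ(q1, a) = (q1, a, R) → Xaa[q1]aaaa
Step 4: δ(q1, a) = (q1, a, R) → Xaaa[q1]aaa
Step 5: δ(q1, a) = (q1, a, R) → Xaaaa[q1]aa
Step 6: δ(q1, a) = (q1, a, R) → Xaaaaa[q1]a
Step 7: δ(q1, a) = (q1, a, R) → Xaaaaaa[q1]□
Step 8: δ(q1, □) = (q2, #, R) → Xaaaaaa#[q2]□
Step 9: δ(q2, □) = (q3, a, L) → Xaaaaaa[q3]#a
Step 10: δ(q3, #) = (q3, #, L) → Xaaaaa[q3]a#a
Step 11: δ(q3, a) = (q3, a, L) → Xaaaa[q3]aa#a
Step 12: δ(q3, a) = (q3, a, L) → Xaaa[q3]aaa#a
Step 13: δ(q3, a) = (q3, a, L) → Xaa[q3]aaaa#a
Step 14: δ(q3, a) = (q3, a, L) → Xa[q3]aaaaa#a
Step 15: δ(q3, a) = (q3, a, L) → X[q3]aaaaaa#a
Step 16: δ(q3, a) = (q3, a, L) → [q3]Xaaaaaa#a
Step 17: δ(q3, X) = (q0, a, R) → a[q0]aaaaaa#a
Step 18: δ(q0, a) = (q1, X, R) → aX[q1]aaaaa#a
Step 19: δ(q1, a) = (q1, a, R) → aXa[q1]aaaa#a
Step 20: δ(q1, a) = (q1, a, R) → aXaa[q1]aaa#a
Step 21: δ(q1, a) = (q1, a, R) → aXaaa[q1]aa#a
Step 22: δ(q1, a) = (q1, a, R) → aXaaaa[q1]a#a
Step 23: δ(q1, a) = (q1, a, R) → aXaaaaa[q1]#a
Step 24: δ(q1, #) = (q2, #, R) → aXaaaaa#[q2]a
Step 25: δ(q2, a) = (q2, a, R) → aXaaaaa#a[q2]□
Step 26: δ(q2, □) = (q3, a, L) → aXaaaaa#[q3]aa
Step 27: δ(q3, a) = (q3, a, L) → aXaaaaa[q3]#aa
Step 28: δ(q3, #) = (q3, #, L) → aXaaaa[q3]a#aa
Step 29: δ(q3, a) = (q3, a, L) → aXaaa[q3]aa#aa
Step 30: δ(q3, a) = (q3, a, L) → aXaa[q3]aaa#aa

The machine has not reached a halting state after 30 steps.
The machine did not halt within the 30-step bound.

Answer: No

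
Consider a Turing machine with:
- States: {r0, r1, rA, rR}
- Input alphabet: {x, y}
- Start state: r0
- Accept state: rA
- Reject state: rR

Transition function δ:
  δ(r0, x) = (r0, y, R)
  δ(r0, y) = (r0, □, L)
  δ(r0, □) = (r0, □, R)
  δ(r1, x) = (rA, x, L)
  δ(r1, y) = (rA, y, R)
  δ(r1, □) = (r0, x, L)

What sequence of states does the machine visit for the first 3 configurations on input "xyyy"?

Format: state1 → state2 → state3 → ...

Execution trace:
Initial: [r0]xyyy
Step 1: δ(r0, x) = (r0, y, R) → y[r0]yyy
Step 2: δ(r0, y) = (r0, □, L) → [r0]y□yy

State sequence: r0 → r0 → r0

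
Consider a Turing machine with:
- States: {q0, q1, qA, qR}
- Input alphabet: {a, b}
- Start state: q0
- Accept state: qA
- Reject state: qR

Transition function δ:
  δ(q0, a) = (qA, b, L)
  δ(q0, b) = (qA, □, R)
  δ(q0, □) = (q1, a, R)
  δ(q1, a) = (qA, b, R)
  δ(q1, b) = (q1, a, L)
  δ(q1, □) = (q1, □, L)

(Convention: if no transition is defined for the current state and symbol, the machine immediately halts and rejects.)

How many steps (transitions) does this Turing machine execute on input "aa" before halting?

Execution trace:
Initial: [q0]aa
Step 1: δ(q0, a) = (qA, b, L) → [qA]□ba

The machine reaches the accept state qA and halts.

The machine executed 1 step before halting.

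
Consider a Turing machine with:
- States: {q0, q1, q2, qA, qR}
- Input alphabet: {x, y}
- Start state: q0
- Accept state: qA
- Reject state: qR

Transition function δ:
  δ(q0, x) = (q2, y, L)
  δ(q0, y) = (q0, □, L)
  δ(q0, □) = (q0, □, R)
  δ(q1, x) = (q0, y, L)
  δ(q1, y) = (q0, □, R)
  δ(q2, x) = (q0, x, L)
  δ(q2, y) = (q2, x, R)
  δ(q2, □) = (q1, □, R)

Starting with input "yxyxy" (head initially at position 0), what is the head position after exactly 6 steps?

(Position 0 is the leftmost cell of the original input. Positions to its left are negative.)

Execution trace (head position shown):
Step 0: [q0]yxyxy  (head at position 0)
Step 1: move left → [q0]□□xyxy  (head at position -1)
Step 2: move right → □[q0]□xyxy  (head at position 0)
Step 3: move right → □□[q0]xyxy  (head at position 1)
Step 4: move left → □[q2]□yyxy  (head at position 0)
Step 5: move right → □□[q1]yyxy  (head at position 1)
Step 6: move right → □□□[q0]yxy  (head at position 2)

After 6 steps, the head is at position 2.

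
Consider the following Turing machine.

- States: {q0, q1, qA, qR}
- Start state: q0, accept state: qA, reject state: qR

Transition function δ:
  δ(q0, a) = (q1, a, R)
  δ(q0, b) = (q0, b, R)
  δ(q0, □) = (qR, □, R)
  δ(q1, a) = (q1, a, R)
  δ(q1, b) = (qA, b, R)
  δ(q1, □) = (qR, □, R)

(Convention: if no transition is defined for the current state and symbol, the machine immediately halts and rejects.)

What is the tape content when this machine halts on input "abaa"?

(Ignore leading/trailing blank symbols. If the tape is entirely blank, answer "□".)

Execution trace:
Initial: [q0]abaa
Step 1: δ(q0, a) = (q1, a, R) → a[q1]baa
Step 2: δ(q1, b) = (qA, b, R) → ab[qA]aa

The machine reaches the accept state qA and halts.

Final tape (ignoring leading/trailing blanks): abaa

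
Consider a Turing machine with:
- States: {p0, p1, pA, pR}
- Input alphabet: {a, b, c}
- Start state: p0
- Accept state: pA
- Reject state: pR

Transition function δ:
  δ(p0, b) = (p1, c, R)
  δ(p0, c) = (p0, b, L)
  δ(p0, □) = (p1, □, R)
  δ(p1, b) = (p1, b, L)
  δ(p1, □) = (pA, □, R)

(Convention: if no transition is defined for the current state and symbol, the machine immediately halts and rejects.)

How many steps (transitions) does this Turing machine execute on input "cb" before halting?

Execution trace:
Initial: [p0]cb
Step 1: δ(p0, c) = (p0, b, L) → [p0]□bb
Step 2: δ(p0, □) = (p1, □, R) → □[p1]bb
Step 3: δ(p1, b) = (p1, b, L) → [p1]□bb
Step 4: δ(p1, □) = (pA, □, R) → □[pA]bb

The machine reaches the accept state pA and halts.

The machine executed 4 steps before halting.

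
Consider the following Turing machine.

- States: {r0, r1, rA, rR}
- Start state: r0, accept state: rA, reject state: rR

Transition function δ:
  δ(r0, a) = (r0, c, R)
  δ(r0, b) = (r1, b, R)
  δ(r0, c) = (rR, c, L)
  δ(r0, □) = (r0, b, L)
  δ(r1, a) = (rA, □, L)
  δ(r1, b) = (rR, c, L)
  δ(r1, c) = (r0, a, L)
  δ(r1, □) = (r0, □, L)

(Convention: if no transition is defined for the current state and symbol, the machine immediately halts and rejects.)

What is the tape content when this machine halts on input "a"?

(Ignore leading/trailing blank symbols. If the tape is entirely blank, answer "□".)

Execution trace:
Initial: [r0]a
Step 1: δ(r0, a) = (r0, c, R) → c[r0]□
Step 2: δ(r0, □) = (r0, b, L) → [r0]cb
Step 3: δ(r0, c) = (rR, c, L) → [rR]□cb

The machine reaches the reject state rR and halts.

Final tape (ignoring leading/trailing blanks): cb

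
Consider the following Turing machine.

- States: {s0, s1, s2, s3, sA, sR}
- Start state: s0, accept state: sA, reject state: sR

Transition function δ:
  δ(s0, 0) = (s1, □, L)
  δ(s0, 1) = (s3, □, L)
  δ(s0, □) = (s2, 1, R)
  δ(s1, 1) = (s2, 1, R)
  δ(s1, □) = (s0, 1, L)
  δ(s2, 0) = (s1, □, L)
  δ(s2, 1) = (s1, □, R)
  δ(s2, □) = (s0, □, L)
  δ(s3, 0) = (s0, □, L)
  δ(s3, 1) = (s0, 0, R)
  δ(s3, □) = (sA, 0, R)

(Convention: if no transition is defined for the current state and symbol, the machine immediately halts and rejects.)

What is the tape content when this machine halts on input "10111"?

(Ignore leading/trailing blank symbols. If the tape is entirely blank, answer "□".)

Execution trace:
Initial: [s0]10111
Step 1: δ(s0, 1) = (s3, □, L) → [s3]□□0111
Step 2: δ(s3, □) = (sA, 0, R) → 0[sA]□0111

The machine reaches the accept state sA and halts.

Final tape (ignoring leading/trailing blanks): 0□0111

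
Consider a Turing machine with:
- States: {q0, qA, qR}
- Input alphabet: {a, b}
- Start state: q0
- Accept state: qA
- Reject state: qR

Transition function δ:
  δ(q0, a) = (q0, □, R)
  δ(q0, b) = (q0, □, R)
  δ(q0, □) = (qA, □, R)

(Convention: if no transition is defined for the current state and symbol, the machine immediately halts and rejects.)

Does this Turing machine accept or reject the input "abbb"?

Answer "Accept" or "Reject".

Execution trace:
Initial: [q0]abbb
Step 1: δ(q0, a) = (q0, □, R) → □[q0]bbb
Step 2: δ(q0, b) = (q0, □, R) → □□[q0]bb
Step 3: δ(q0, b) = (q0, □, R) → □□□[q0]b
Step 4: δ(q0, b) = (q0, □, R) → □□□□[q0]□
Step 5: δ(q0, □) = (qA, □, R) → □□□□□[qA]□

The machine reaches the accept state qA and halts.

Answer: Accept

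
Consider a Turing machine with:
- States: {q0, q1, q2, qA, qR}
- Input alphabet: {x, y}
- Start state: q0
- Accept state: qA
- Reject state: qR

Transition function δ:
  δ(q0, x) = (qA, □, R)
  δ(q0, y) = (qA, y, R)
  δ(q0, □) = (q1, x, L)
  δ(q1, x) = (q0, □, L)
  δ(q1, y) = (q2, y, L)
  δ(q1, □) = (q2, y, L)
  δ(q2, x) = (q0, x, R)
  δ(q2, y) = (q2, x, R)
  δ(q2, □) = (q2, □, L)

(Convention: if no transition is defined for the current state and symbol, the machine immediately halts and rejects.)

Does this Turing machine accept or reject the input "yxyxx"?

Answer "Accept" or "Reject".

Execution trace:
Initial: [q0]yxyxx
Step 1: δ(q0, y) = (qA, y, R) → y[qA]xyxx

The machine reaches the accept state qA and halts.

Answer: Accept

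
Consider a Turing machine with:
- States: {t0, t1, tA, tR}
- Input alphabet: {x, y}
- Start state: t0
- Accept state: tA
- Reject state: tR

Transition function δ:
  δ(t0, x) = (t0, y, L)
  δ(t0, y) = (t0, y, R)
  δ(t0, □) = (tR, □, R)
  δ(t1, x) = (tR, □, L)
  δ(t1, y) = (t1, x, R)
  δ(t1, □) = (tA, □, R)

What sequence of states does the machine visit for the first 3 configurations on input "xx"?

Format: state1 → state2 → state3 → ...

Execution trace:
Initial: [t0]xx
Step 1: δ(t0, x) = (t0, y, L) → [t0]□yx
Step 2: δ(t0, □) = (tR, □, R) → □[tR]yx

The machine reaches the reject state tR and halts.

State sequence: t0 → t0 → tR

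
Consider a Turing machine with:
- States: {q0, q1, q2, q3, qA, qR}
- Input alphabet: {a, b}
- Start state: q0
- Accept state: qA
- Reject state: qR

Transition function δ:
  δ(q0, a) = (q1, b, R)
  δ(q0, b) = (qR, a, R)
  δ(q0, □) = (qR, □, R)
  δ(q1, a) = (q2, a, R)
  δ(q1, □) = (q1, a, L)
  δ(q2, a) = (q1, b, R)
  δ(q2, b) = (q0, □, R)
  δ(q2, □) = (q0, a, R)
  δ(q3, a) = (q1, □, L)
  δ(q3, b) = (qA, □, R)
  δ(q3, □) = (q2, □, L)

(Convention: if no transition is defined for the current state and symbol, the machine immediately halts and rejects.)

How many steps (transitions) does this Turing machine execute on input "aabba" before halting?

Execution trace:
Initial: [q0]aabba
Step 1: δ(q0, a) = (q1, b, R) → b[q1]abba
Step 2: δ(q1, a) = (q2, a, R) → ba[q2]bba
Step 3: δ(q2, b) = (q0, □, R) → ba□[q0]ba
Step 4: δ(q0, b) = (qR, a, R) → ba□a[qR]a

The machine reaches the reject state qR and halts.

The machine executed 4 steps before halting.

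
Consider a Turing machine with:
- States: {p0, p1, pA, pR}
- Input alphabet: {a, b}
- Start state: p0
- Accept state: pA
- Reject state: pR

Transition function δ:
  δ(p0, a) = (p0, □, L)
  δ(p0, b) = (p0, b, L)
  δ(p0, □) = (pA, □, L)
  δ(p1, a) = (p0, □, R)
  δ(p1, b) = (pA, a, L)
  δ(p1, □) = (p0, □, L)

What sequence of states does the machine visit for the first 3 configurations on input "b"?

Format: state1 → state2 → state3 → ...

Execution trace:
Initial: [p0]b
Step 1: δ(p0, b) = (p0, b, L) → [p0]□b
Step 2: δ(p0, □) = (pA, □, L) → [pA]□□b

The machine reaches the accept state pA and halts.

State sequence: p0 → p0 → pA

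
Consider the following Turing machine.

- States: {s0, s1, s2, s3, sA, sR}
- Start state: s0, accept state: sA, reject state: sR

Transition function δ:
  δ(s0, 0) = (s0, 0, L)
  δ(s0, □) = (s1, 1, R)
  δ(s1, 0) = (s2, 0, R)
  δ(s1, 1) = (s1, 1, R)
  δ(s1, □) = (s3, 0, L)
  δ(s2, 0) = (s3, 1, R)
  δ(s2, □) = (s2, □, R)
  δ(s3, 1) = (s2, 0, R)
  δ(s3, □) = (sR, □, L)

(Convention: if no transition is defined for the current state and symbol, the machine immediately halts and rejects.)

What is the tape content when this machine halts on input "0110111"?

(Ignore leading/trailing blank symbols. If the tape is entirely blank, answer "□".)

Execution trace:
Initial: [s0]0110111
Step 1: δ(s0, 0) = (s0, 0, L) → [s0]□0110111
Step 2: δ(s0, □) = (s1, 1, R) → 1[s1]0110111
Step 3: δ(s1, 0) = (s2, 0, R) → 10[s2]110111

No transition is defined for δ(s2, 1). By convention the machine halts and rejects.

Final tape (ignoring leading/trailing blanks): 10110111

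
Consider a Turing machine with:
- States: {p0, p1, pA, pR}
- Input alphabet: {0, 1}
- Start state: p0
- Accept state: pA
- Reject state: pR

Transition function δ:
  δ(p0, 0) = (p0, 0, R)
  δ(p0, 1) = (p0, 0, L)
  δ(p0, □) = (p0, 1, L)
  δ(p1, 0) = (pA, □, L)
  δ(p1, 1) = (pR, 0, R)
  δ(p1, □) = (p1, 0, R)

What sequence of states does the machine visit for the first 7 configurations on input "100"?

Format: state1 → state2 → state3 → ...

Execution trace:
Initial: [p0]100
Step 1: δ(p0, 1) = (p0, 0, L) → [p0]□000
Step 2: δ(p0, □) = (p0, 1, L) → [p0]□1000
Step 3: δ(p0, □) = (p0, 1, L) → [p0]□11000
Step 4: δ(p0, □) = (p0, 1, L) → [p0]□111000
Step 5: δ(p0, □) = (p0, 1, L) → [p0]□1111000
Step 6: δ(p0, □) = (p0, 1, L) → [p0]□11111000

State sequence: p0 → p0 → p0 → p0 → p0 → p0 → p0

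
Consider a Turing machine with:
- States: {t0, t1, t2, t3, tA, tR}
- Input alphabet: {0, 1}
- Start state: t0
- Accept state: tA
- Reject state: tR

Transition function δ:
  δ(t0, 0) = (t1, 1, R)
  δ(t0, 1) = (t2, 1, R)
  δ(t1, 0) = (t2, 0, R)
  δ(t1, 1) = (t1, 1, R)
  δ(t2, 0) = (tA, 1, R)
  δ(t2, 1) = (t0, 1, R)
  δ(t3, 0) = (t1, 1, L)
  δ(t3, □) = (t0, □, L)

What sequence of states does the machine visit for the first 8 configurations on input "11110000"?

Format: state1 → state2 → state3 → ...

Execution trace:
Initial: [t0]11110000
Step 1: δ(t0, 1) = (t2, 1, R) → 1[t2]1110000
Step 2: δ(t2, 1) = (t0, 1, R) → 11[t0]110000
Step 3: δ(t0, 1) = (t2, 1, R) → 111[t2]10000
Step 4: δ(t2, 1) = (t0, 1, R) → 1111[t0]0000
Step 5: δ(t0, 0) = (t1, 1, R) → 11111[t1]000
Step 6: δ(t1, 0) = (t2, 0, R) → 111110[t2]00
Step 7: δ(t2, 0) = (tA, 1, R) → 1111101[tA]0

The machine reaches the accept state tA and halts.

State sequence: t0 → t2 → t0 → t2 → t0 → t1 → t2 → tA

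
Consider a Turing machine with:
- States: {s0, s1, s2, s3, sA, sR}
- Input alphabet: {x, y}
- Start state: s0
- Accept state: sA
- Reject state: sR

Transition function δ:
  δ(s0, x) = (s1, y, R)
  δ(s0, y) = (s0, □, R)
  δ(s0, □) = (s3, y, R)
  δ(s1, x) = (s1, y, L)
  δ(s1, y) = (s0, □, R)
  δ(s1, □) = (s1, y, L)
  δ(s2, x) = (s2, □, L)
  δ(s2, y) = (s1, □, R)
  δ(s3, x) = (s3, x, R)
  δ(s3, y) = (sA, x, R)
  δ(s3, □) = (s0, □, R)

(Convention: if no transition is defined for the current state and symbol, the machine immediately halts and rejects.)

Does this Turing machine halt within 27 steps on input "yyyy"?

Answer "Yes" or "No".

Execution trace:
Initial: [s0]yyyy
Step 1: δ(s0, y) = (s0, □, R) → □[s0]yyy
Step 2: δ(s0, y) = (s0, □, R) → □□[s0]yy
Step 3: δ(s0, y) = (s0, □, R) → □□□[s0]y
Step 4: δ(s0, y) = (s0, □, R) → □□□□[s0]□
Step 5: δ(s0, □) = (s3, y, R) → □□□□y[s3]□
Step 6: δ(s3, □) = (s0, □, R) → □□□□y□[s0]□
Step 7: δ(s0, □) = (s3, y, R) → □□□□y□y[s3]□
Step 8: δ(s3, □) = (s0, □, R) → □□□□y□y□[s0]□
Step 9: δ(s0, □) = (s3, y, R) → □□□□y□y□y[s3]□
Step 10: δ(s3, □) = (s0, □, R) → □□□□y□y□y□[s0]□
Step 11: δ(s0, □) = (s3, y, R) → □□□□y□y□y□y[s3]□
Step 12: δ(s3, □) = (s0, □, R) → □□□□y□y□y□y□[s0]□
Step 13: δ(s0, □) = (s3, y, R) → □□□□y□y□y□y□y[s3]□
Step 14: δ(s3, □) = (s0, □, R) → □□□□y□y□y□y□y□[s0]□
Step 15: δ(s0, □) = (s3, y, R) → □□□□y□y□y□y□y□y[s3]□
Step 16: δ(s3, □) = (s0, □, R) → □□□□y□y□y□y□y□y□[s0]□
Step 17: δ(s0, □) = (s3, y, R) → □□□□y□y□y□y□y□y□y[s3]□
Step 18: δ(s3, □) = (s0, □, R) → □□□□y□y□y□y□y□y□y□[s0]□
Step 19: δ(s0, □) = (s3, y, R) → □□□□y□y□y□y□y□y□y□y[s3]□
Step 20: δ(s3, □) = (s0, □, R) → □□□□y□y□y□y□y□y□y□y□[s0]□
Step 21: δ(s0, □) = (s3, y, R) → □□□□y□y□y□y□y□y□y□y□y[s3]□
Step 22: δ(s3, □) = (s0, □, R) → □□□□y□y□y□y□y□y□y□y□y□[s0]□
Step 23: δ(s0, □) = (s3, y, R) → □□□□y□y□y□y□y□y□y□y□y□y[s3]□
Step 24: δ(s3, □) = (s0, □, R) → □□□□y□y□y□y□y□y□y□y□y□y□[s0]□
Step 25: δ(s0, □) = (s3, y, R) → □□□□y□y□y□y□y□y□y□y□y□y□y[s3]□
Step 26: δ(s3, □) = (s0, □, R) → □□□□y□y□y□y□y□y□y□y□y□y□y□[s0]□
Step 27: δ(s0, □) = (s3, y, R) → □□□□y□y□y□y□y□y□y□y□y□y□y□y[s3]□

The machine has not reached a halting state after 27 steps.
The machine did not halt within the 27-step bound.

Answer: No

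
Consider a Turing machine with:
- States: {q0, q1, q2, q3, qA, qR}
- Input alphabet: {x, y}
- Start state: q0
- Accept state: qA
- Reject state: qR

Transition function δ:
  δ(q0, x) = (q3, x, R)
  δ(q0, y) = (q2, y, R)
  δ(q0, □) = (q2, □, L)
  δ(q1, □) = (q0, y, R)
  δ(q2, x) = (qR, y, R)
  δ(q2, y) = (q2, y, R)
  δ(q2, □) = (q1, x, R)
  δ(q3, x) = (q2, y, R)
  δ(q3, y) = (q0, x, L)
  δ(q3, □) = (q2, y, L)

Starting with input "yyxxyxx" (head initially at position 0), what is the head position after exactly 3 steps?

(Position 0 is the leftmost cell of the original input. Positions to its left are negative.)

Execution trace (head position shown):
Step 0: [q0]yyxxyxx  (head at position 0)
Step 1: move right → y[q2]yxxyxx  (head at position 1)
Step 2: move right → yy[q2]xxyxx  (head at position 2)
Step 3: move right → yyy[qR]xyxx  (head at position 3)

After 3 steps, the head is at position 3.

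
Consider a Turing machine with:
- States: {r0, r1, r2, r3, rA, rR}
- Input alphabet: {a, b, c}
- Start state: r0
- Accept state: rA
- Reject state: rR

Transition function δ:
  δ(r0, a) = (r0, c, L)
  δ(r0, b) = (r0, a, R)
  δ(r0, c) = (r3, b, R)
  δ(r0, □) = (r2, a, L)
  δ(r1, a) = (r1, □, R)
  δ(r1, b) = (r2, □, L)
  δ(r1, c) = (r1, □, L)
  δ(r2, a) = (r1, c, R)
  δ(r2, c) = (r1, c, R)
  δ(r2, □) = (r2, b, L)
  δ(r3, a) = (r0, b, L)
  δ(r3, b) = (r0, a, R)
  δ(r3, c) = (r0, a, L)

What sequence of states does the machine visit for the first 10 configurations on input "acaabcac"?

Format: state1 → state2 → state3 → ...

Execution trace:
Initial: [r0]acaabcac
Step 1: δ(r0, a) = (r0, c, L) → [r0]□ccaabcac
Step 2: δ(r0, □) = (r2, a, L) → [r2]□accaabcac
Step 3: δ(r2, □) = (r2, b, L) → [r2]□baccaabcac
Step 4: δ(r2, □) = (r2, b, L) → [r2]□bbaccaabcac
Step 5: δ(r2, □) = (r2, b, L) → [r2]□bbbaccaabcac
Step 6: δ(r2, □) = (r2, b, L) → [r2]□bbbbaccaabcac
Step 7: δ(r2, □) = (r2, b, L) → [r2]□bbbbbaccaabcac
Step 8: δ(r2, □) = (r2, b, L) → [r2]□bbbbbbaccaabcac
Step 9: δ(r2, □) = (r2, b, L) → [r2]□bbbbbbbaccaabcac

State sequence: r0 → r0 → r2 → r2 → r2 → r2 → r2 → r2 → r2 → r2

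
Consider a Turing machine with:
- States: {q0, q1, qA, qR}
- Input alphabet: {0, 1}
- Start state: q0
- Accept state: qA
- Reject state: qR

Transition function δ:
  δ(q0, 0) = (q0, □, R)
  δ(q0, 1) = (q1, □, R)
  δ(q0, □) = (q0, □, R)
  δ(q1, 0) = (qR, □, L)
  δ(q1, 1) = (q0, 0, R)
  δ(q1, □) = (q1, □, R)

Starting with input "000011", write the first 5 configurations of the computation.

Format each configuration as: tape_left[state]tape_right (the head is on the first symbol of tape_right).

Transitions applied:
Step 1: δ(q0, 0) = (q0, □, R)
Step 2: δ(q0, 0) = (q0, □, R)
Step 3: δ(q0, 0) = (q0, □, R)
Step 4: δ(q0, 0) = (q0, □, R)

The first 5 configurations are:
[q0]000011 ⊢ □[q0]00011 ⊢ □□[q0]0011 ⊢ □□□[q0]011 ⊢ □□□□[q0]11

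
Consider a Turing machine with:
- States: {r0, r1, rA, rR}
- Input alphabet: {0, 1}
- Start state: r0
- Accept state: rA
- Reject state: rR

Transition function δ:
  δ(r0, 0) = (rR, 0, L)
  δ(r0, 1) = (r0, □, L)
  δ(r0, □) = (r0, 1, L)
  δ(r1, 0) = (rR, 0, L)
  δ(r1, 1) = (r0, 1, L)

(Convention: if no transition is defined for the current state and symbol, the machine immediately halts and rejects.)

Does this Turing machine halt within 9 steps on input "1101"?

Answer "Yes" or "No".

Execution trace:
Initial: [r0]1101
Step 1: δ(r0, 1) = (r0, □, L) → [r0]□□101
Step 2: δ(r0, □) = (r0, 1, L) → [r0]□1□101
Step 3: δ(r0, □) = (r0, 1, L) → [r0]□11□101
Step 4: δ(r0, □) = (r0, 1, L) → [r0]□111□101
Step 5: δ(r0, □) = (r0, 1, L) → [r0]□1111□101
Step 6: δ(r0, □) = (r0, 1, L) → [r0]□11111□101
Step 7: δ(r0, □) = (r0, 1, L) → [r0]□111111□101
Step 8: δ(r0, □) = (r0, 1, L) → [r0]□1111111□101
Step 9: δ(r0, □) = (r0, 1, L) → [r0]□11111111□101

The machine has not reached a halting state after 9 steps.
The machine did not halt within the 9-step bound.

Answer: No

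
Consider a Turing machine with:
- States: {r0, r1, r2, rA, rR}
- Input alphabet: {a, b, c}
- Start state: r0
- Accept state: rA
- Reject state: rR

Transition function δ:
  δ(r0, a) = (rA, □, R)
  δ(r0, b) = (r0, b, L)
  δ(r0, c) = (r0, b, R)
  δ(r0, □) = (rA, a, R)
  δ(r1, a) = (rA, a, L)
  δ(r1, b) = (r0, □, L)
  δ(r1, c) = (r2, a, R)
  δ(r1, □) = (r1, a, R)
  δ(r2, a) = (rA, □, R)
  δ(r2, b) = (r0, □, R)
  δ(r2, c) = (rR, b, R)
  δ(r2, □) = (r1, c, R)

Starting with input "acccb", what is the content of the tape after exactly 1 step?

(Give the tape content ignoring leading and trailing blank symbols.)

Execution trace:
Initial: [r0]acccb
Step 1: δ(r0, a) = (rA, □, R) → □[rA]cccb

The machine reaches the accept state rA and halts.

After 1 step, the tape (ignoring leading/trailing blanks) is: cccb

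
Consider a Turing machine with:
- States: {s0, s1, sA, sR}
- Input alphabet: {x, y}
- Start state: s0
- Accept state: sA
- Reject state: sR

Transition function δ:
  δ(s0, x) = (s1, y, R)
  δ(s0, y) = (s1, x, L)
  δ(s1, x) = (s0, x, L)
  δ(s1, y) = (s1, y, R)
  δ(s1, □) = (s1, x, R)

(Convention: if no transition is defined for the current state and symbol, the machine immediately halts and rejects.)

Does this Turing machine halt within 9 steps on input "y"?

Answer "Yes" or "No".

Execution trace:
Initial: [s0]y
Step 1: δ(s0, y) = (s1, x, L) → [s1]□x
Step 2: δ(s1, □) = (s1, x, R) → x[s1]x
Step 3: δ(s1, x) = (s0, x, L) → [s0]xx
Step 4: δ(s0, x) = (s1, y, R) → y[s1]x
Step 5: δ(s1, x) = (s0, x, L) → [s0]yx
Step 6: δ(s0, y) = (s1, x, L) → [s1]□xx
Step 7: δ(s1, □) = (s1, x, R) → x[s1]xx
Step 8: δ(s1, x) = (s0, x, L) → [s0]xxx
Step 9: δ(s0, x) = (s1, y, R) → y[s1]xx

The machine has not reached a halting state after 9 steps.
The machine did not halt within the 9-step bound.

Answer: No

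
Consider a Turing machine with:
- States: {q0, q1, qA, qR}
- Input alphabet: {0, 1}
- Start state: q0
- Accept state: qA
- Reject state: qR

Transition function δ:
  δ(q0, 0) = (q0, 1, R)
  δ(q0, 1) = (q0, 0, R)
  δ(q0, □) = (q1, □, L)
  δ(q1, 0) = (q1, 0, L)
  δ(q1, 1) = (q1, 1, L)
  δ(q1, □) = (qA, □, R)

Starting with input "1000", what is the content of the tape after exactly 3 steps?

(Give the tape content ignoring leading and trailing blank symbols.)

Execution trace:
Initial: [q0]1000
Step 1: δ(q0, 1) = (q0, 0, R) → 0[q0]000
Step 2: δ(q0, 0) = (q0, 1, R) → 01[q0]00
Step 3: δ(q0, 0) = (q0, 1, R) → 011[q0]0

After 3 steps, the tape (ignoring leading/trailing blanks) is: 0110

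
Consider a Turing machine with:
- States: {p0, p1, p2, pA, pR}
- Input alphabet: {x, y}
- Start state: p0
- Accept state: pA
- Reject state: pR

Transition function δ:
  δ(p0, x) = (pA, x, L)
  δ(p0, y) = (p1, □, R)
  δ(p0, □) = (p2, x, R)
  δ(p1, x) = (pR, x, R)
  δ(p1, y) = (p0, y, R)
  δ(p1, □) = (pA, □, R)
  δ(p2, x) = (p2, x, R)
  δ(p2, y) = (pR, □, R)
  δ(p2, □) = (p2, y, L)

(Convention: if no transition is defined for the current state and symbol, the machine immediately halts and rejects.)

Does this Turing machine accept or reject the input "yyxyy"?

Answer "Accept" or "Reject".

Execution trace:
Initial: [p0]yyxyy
Step 1: δ(p0, y) = (p1, □, R) → □[p1]yxyy
Step 2: δ(p1, y) = (p0, y, R) → □y[p0]xyy
Step 3: δ(p0, x) = (pA, x, L) → □[pA]yxyy

The machine reaches the accept state pA and halts.

Answer: Accept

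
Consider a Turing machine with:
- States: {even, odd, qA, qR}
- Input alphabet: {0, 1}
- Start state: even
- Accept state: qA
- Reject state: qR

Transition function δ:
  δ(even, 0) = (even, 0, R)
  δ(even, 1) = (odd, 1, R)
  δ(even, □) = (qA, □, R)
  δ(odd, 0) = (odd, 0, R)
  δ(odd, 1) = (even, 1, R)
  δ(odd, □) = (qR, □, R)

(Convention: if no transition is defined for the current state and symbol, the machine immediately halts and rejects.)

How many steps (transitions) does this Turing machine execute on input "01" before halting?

Execution trace:
Initial: [even]01
Step 1: δ(even, 0) = (even, 0, R) → 0[even]1
Step 2: δ(even, 1) = (odd, 1, R) → 01[odd]□
Step 3: δ(odd, □) = (qR, □, R) → 01□[qR]□

The machine reaches the reject state qR and halts.

The machine executed 3 steps before halting.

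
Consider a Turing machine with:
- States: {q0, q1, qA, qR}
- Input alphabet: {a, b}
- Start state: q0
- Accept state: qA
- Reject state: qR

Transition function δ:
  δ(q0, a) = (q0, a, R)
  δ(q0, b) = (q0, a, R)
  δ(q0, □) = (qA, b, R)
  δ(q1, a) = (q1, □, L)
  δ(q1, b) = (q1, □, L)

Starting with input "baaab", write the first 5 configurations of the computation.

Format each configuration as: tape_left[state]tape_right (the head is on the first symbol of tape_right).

Transitions applied:
Step 1: δ(q0, b) = (q0, a, R)
Step 2: δ(q0, a) = (q0, a, R)
Step 3: δ(q0, a) = (q0, a, R)
Step 4: δ(q0, a) = (q0, a, R)

The first 5 configurations are:
[q0]baaab ⊢ a[q0]aaab ⊢ aa[q0]aab ⊢ aaa[q0]ab ⊢ aaaa[q0]b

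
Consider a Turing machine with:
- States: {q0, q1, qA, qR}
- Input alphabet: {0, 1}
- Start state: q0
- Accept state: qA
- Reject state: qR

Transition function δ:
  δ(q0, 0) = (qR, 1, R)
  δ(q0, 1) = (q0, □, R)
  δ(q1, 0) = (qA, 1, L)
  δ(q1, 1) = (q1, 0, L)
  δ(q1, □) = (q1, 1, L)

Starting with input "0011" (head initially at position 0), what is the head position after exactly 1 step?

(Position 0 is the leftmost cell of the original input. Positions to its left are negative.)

Execution trace (head position shown):
Step 0: [q0]0011  (head at position 0)
Step 1: move right → 1[qR]011  (head at position 1)

After 1 step, the head is at position 1.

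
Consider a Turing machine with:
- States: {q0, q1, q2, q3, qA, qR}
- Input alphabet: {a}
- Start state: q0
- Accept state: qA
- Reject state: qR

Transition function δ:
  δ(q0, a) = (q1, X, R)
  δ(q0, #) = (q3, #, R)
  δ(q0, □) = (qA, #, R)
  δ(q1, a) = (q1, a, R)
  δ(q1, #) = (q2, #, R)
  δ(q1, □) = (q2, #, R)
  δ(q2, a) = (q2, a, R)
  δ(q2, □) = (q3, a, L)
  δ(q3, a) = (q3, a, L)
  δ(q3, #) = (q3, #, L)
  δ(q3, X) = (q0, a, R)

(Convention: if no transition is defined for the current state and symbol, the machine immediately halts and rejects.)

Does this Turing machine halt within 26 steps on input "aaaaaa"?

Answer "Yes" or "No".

Execution trace:
Initial: [q0]aaaaaa
Step 1: δ(q0, a) = (q1, X, R) → X[q1]aaaaa
Step 2: δ(q1, a) = (q1, a, R) → Xa[q1]aaaa
Step 3: δ(q1, a) = (q1, a, R) → Xaa[q1]aaa
Step 4: δ(q1, a) = (q1, a, R) → Xaaa[q1]aa
Step 5: δ(q1, a) = (q1, a, R) → Xaaaa[q1]a
Step 6: δ(q1, a) = (q1, a, R) → Xaaaaa[q1]□
Step 7: δ(q1, □) = (q2, #, R) → Xaaaaa#[q2]□
Step 8: δ(q2, □) = (q3, a, L) → Xaaaaa[q3]#a
Step 9: δ(q3, #) = (q3, #, L) → Xaaaa[q3]a#a
Step 10: δ(q3, a) = (q3, a, L) → Xaaa[q3]aa#a
Step 11: δ(q3, a) = (q3, a, L) → Xaa[q3]aaa#a
Step 12: δ(q3, a) = (q3, a, L) → Xa[q3]aaaa#a
Step 13: δ(q3, a) = (q3, a, L) → X[q3]aaaaa#a
Step 14: δ(q3, a) = (q3, a, L) → [q3]Xaaaaa#a
Step 15: δ(q3, X) = (q0, a, R) → a[q0]aaaaa#a
Step 16: δ(q0, a) = (q1, X, R) → aX[q1]aaaa#a
Step 17: δ(q1, a) = (q1, a, R) → aXa[q1]aaa#a
Step 18: δ(q1, a) = (q1, a, R) → aXaa[q1]aa#a
Step 19: δ(q1, a) = (q1, a, R) → aXaaa[q1]a#a
Step 20: δ(q1, a) = (q1, a, R) → aXaaaa[q1]#a
Step 21: δ(q1, #) = (q2, #, R) → aXaaaa#[q2]a
Step 22: δ(q2, a) = (q2, a, R) → aXaaaa#a[q2]□
Step 23: δ(q2, □) = (q3, a, L) → aXaaaa#[q3]aa
Step 24: δ(q3, a) = (q3, a, L) → aXaaaa[q3]#aa
Step 25: δ(q3, #) = (q3, #, L) → aXaaa[q3]a#aa
Step 26: δ(q3, a) = (q3, a, L) → aXaa[q3]aa#aa

The machine has not reached a halting state after 26 steps.
The machine did not halt within the 26-step bound.

Answer: No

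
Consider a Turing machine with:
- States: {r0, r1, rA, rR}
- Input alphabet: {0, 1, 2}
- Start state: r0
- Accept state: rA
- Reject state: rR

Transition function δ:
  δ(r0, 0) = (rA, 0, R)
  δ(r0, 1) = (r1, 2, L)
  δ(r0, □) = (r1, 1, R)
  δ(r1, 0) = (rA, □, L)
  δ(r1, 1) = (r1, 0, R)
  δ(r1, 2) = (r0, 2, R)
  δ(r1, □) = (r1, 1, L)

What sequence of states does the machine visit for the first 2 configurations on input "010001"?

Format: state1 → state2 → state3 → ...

Execution trace:
Initial: [r0]010001
Step 1: δ(r0, 0) = (rA, 0, R) → 0[rA]10001

The machine reaches the accept state rA and halts.

State sequence: r0 → rA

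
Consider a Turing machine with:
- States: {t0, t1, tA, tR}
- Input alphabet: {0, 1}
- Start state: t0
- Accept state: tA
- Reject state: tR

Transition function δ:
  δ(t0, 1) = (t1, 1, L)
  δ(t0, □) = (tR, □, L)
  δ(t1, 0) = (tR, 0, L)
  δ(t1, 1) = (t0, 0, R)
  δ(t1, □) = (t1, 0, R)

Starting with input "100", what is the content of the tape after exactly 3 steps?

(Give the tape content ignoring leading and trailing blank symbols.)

Execution trace:
Initial: [t0]100
Step 1: δ(t0, 1) = (t1, 1, L) → [t1]□100
Step 2: δ(t1, □) = (t1, 0, R) → 0[t1]100
Step 3: δ(t1, 1) = (t0, 0, R) → 00[t0]00

No transition is defined for δ(t0, 0). By convention the machine halts and rejects.

After 3 steps, the tape (ignoring leading/trailing blanks) is: 0000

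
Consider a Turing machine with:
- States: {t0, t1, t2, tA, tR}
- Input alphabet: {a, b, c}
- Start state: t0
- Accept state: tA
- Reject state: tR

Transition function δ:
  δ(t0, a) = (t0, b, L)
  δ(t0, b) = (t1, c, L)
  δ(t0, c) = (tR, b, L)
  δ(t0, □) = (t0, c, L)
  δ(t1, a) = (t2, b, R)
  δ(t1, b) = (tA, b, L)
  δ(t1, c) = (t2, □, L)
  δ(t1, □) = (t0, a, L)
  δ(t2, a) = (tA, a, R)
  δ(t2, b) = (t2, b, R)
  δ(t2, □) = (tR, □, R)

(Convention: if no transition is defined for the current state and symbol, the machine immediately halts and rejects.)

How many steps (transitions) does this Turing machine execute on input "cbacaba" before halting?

Execution trace:
Initial: [t0]cbacaba
Step 1: δ(t0, c) = (tR, b, L) → [tR]□bbacaba

The machine reaches the reject state tR and halts.

The machine executed 1 step before halting.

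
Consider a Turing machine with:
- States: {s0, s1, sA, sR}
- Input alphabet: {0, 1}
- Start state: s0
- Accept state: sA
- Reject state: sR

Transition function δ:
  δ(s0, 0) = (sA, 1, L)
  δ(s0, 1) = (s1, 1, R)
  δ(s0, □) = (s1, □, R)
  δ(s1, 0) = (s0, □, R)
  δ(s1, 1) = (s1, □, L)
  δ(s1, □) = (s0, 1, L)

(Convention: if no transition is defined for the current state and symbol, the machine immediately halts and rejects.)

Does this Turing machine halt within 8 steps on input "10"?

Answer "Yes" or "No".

Execution trace:
Initial: [s0]10
Step 1: δ(s0, 1) = (s1, 1, R) → 1[s1]0
Step 2: δ(s1, 0) = (s0, □, R) → 1□[s0]□
Step 3: δ(s0, □) = (s1, □, R) → 1□□[s1]□
Step 4: δ(s1, □) = (s0, 1, L) → 1□[s0]□1
Step 5: δ(s0, □) = (s1, □, R) → 1□□[s1]1
Step 6: δ(s1, 1) = (s1, □, L) → 1□[s1]□□
Step 7: δ(s1, □) = (s0, 1, L) → 1[s0]□1□
Step 8: δ(s0, □) = (s1, □, R) → 1□[s1]1□

The machine has not reached a halting state after 8 steps.
The machine did not halt within the 8-step bound.

Answer: No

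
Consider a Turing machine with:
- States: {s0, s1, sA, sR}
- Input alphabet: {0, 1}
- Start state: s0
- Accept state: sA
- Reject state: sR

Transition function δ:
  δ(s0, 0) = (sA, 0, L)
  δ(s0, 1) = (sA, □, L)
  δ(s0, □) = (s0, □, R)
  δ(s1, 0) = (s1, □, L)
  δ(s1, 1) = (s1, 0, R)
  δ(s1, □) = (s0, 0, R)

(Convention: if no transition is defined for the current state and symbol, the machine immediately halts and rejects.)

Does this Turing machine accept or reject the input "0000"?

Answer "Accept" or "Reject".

Execution trace:
Initial: [s0]0000
Step 1: δ(s0, 0) = (sA, 0, L) → [sA]□0000

The machine reaches the accept state sA and halts.

Answer: Accept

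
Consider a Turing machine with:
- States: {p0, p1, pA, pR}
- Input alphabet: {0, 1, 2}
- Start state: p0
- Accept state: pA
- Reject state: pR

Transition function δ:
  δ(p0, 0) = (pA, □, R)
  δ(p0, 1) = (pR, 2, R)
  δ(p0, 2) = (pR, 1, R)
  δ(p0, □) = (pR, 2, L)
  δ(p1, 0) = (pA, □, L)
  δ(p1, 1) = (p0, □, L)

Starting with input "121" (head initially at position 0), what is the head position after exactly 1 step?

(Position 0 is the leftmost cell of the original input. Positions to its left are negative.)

Execution trace (head position shown):
Step 0: [p0]121  (head at position 0)
Step 1: move right → 2[pR]21  (head at position 1)

After 1 step, the head is at position 1.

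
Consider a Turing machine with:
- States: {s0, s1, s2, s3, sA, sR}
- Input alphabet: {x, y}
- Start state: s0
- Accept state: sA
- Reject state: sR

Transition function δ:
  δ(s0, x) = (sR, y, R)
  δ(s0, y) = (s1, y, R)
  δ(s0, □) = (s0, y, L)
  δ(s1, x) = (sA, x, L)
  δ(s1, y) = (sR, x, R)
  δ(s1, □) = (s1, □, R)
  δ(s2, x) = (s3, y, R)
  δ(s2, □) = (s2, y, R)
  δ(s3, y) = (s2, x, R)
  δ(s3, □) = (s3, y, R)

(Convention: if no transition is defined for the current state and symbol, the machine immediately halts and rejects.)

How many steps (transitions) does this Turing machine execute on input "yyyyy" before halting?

Execution trace:
Initial: [s0]yyyyy
Step 1: δ(s0, y) = (s1, y, R) → y[s1]yyyy
Step 2: δ(s1, y) = (sR, x, R) → yx[sR]yyy

The machine reaches the reject state sR and halts.

The machine executed 2 steps before halting.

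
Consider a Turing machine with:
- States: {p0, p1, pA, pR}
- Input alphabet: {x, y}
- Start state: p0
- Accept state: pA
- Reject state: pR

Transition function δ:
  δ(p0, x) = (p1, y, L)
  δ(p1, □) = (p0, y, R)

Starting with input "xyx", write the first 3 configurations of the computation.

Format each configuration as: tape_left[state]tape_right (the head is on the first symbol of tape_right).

Transitions applied:
Step 1: δ(p0, x) = (p1, y, L)
Step 2: δ(p1, □) = (p0, y, R)

The first 3 configurations are:
[p0]xyx ⊢ [p1]□yyx ⊢ y[p0]yyx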